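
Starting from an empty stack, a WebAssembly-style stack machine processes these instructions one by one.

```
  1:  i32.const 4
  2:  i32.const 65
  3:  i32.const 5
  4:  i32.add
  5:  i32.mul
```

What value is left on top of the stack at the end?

280

i32.const 4  -> 4
i32.const 65 -> 4 65
i32.const 5  -> 4 65 5
i32.add      -> 4 70
i32.mul      -> 280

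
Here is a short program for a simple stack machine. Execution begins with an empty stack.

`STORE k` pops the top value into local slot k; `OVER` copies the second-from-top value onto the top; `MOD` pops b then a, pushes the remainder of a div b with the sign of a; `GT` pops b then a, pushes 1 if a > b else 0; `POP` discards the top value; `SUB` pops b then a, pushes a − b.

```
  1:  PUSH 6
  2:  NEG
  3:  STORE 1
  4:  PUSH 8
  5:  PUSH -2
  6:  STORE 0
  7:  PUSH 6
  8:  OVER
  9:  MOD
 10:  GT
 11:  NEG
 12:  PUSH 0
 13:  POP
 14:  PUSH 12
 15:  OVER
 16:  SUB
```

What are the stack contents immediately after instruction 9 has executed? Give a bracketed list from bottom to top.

[8, 6]

PUSH 6  -> 6
NEG     -> -6
STORE 1 -> (empty)
PUSH 8  -> 8
PUSH -2 -> 8 -2
STORE 0 -> 8
PUSH 6  -> 8 6
OVER    -> 8 6 8
MOD     -> 8 6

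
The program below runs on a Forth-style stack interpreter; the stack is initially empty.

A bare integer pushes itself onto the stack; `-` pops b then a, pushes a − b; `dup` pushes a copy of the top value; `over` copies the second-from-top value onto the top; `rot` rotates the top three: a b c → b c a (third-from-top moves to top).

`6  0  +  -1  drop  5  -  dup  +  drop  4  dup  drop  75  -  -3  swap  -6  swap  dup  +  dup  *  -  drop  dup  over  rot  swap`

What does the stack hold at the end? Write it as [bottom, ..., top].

[-3, -3, -3]

6    → 6
0    → 6 0
+    → 6
-1   → 6 -1
drop → 6
5    → 6 5
-    → 1
dup  → 1 1
+    → 2
drop → (empty)
4    → 4
dup  → 4 4
drop → 4
75   → 4 75
-    → -71
-3   → -71 -3
swap → -3 -71
-6   → -3 -71 -6
swap → -3 -6 -71
dup  → -3 -6 -71 -71
+    → -3 -6 -142
dup  → -3 -6 -142 -142
*    → -3 -6 20164
-    → -3 -20170
drop → -3
dup  → -3 -3
over → -3 -3 -3
rot  → -3 -3 -3
swap → -3 -3 -3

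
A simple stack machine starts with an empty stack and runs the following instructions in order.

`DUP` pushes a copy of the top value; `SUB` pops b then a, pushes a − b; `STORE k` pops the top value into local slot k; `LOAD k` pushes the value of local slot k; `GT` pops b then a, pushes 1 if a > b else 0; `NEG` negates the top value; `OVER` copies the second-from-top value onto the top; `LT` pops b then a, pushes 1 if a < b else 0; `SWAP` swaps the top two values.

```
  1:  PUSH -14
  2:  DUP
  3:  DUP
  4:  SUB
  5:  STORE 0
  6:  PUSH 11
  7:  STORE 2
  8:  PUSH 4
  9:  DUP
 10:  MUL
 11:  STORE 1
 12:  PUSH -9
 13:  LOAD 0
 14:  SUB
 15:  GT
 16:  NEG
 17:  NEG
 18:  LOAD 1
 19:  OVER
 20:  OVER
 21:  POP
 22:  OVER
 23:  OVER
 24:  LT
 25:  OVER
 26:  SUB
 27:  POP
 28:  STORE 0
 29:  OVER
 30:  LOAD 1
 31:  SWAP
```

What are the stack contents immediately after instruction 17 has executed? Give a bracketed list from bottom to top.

[0]

PUSH -14 → -14
DUP      → -14 -14
DUP      → -14 -14 -14
SUB      → -14 0
STORE 0  → -14
PUSH 11  → -14 11
STORE 2  → -14
PUSH 4   → -14 4
DUP      → -14 4 4
MUL      → -14 16
STORE 1  → -14
PUSH -9  → -14 -9
LOAD 0   → -14 -9 0
SUB      → -14 -9
GT       → 0
NEG      → 0
NEG      → 0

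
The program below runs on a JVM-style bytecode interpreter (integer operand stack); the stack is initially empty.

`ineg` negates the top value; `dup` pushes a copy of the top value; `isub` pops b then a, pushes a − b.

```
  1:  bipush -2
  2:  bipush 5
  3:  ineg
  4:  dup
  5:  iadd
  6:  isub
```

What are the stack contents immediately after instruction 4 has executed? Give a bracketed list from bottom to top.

[-2, -5, -5]

bipush -2 -> [-2]
bipush 5  -> [-2, 5]
ineg      -> [-2, -5]
dup       -> [-2, -5, -5]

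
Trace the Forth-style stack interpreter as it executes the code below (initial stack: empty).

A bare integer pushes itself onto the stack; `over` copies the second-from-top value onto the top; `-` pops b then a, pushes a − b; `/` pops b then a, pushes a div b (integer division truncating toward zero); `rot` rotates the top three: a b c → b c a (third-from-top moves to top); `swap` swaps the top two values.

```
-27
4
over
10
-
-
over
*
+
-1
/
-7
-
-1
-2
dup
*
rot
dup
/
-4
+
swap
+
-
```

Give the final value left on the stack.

-27  → -27
4    → -27 4
over → -27 4 -27
10   → -27 4 -27 10
-    → -27 4 -37
-    → -27 41
over → -27 41 -27
*    → -27 -1107
+    → -1134
-1   → -1134 -1
/    → 1134
-7   → 1134 -7
-    → 1141
-1   → 1141 -1
-2   → 1141 -1 -2
dup  → 1141 -1 -2 -2
*    → 1141 -1 4
rot  → -1 4 1141
dup  → -1 4 1141 1141
/    → -1 4 1
-4   → -1 4 1 -4
+    → -1 4 -3
swap → -1 -3 4
+    → -1 1
-    → -2

-2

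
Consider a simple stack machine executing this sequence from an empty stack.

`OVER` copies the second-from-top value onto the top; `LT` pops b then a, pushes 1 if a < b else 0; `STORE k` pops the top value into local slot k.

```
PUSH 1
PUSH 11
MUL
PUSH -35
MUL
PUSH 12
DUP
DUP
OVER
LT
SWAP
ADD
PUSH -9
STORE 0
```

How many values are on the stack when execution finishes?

3

PUSH 1   → 1
PUSH 11  → 1 11
MUL      → 11
PUSH -35 → 11 -35
MUL      → -385
PUSH 12  → -385 12
DUP      → -385 12 12
DUP      → -385 12 12 12
OVER     → -385 12 12 12 12
LT       → -385 12 12 0
SWAP     → -385 12 0 12
ADD      → -385 12 12
PUSH -9  → -385 12 12 -9
STORE 0  → -385 12 12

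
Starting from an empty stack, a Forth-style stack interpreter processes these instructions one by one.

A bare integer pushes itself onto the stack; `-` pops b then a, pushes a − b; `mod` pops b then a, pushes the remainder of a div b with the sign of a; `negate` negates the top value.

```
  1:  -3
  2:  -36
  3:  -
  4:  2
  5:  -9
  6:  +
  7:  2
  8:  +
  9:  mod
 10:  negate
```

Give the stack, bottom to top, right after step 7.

-3  -> [-3]
-36 -> [-3, -36]
-   -> [33]
2   -> [33, 2]
-9  -> [33, 2, -9]
+   -> [33, -7]
2   -> [33, -7, 2]

[33, -7, 2]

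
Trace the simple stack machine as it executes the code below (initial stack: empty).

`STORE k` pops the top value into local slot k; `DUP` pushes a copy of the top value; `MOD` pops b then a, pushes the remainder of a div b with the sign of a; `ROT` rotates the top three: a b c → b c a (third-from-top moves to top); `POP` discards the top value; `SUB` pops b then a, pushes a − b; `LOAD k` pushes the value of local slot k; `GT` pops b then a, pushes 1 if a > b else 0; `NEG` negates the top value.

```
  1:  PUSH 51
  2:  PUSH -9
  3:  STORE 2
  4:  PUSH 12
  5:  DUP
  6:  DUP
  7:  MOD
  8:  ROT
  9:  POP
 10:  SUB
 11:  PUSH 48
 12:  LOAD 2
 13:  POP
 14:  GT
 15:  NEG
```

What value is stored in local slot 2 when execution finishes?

-9

PUSH 51 → [51]
PUSH -9 → [51, -9]
STORE 2 → [51]
PUSH 12 → [51, 12]
DUP     → [51, 12, 12]
DUP     → [51, 12, 12, 12]
MOD     → [51, 12, 0]
ROT     → [12, 0, 51]
POP     → [12, 0]
SUB     → [12]
PUSH 48 → [12, 48]
LOAD 2  → [12, 48, -9]
POP     → [12, 48]
GT      → [0]
NEG     → [0]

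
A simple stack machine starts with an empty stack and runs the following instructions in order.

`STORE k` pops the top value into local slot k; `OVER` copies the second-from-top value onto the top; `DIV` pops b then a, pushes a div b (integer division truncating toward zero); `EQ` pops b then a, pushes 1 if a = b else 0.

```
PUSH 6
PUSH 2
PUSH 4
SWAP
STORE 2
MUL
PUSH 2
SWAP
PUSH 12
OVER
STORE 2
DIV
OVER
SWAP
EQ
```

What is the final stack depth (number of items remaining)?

PUSH 6   [6]
PUSH 2   [6, 2]
PUSH 4   [6, 2, 4]
SWAP     [6, 4, 2]
STORE 2  [6, 4]
MUL      [24]
PUSH 2   [24, 2]
SWAP     [2, 24]
PUSH 12  [2, 24, 12]
OVER     [2, 24, 12, 24]
STORE 2  [2, 24, 12]
DIV      [2, 2]
OVER     [2, 2, 2]
SWAP     [2, 2, 2]
EQ       [2, 1]

2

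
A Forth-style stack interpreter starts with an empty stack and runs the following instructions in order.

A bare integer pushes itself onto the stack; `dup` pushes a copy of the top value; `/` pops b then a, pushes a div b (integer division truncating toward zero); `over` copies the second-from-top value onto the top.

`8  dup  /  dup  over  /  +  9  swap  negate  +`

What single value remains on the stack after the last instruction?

8      → [8]
dup    → [8, 8]
/      → [1]
dup    → [1, 1]
over   → [1, 1, 1]
/      → [1, 1]
+      → [2]
9      → [2, 9]
swap   → [9, 2]
negate → [9, -2]
+      → [7]

7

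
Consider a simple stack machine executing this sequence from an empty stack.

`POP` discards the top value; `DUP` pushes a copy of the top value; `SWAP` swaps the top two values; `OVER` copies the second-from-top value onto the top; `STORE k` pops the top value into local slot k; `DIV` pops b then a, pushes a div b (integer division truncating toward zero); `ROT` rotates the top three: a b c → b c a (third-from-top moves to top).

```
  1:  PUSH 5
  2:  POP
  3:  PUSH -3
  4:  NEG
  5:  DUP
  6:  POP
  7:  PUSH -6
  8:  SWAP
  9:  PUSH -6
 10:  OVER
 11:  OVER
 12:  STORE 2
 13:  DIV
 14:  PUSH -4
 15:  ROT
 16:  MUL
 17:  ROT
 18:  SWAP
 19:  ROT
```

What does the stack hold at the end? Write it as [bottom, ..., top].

[-6, -12, -2]

PUSH 5  : 5
POP     : (empty)
PUSH -3 : -3
NEG     : 3
DUP     : 3 3
POP     : 3
PUSH -6 : 3 -6
SWAP    : -6 3
PUSH -6 : -6 3 -6
OVER    : -6 3 -6 3
OVER    : -6 3 -6 3 -6
STORE 2 : -6 3 -6 3
DIV     : -6 3 -2
PUSH -4 : -6 3 -2 -4
ROT     : -6 -2 -4 3
MUL     : -6 -2 -12
ROT     : -2 -12 -6
SWAP    : -2 -6 -12
ROT     : -6 -12 -2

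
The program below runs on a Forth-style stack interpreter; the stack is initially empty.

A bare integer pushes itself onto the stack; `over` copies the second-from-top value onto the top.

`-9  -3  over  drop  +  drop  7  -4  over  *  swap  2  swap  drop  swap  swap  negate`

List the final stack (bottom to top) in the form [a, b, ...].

-9     : -9
-3     : -9 -3
over   : -9 -3 -9
drop   : -9 -3
+      : -12
drop   : (empty)
7      : 7
-4     : 7 -4
over   : 7 -4 7
*      : 7 -28
swap   : -28 7
2      : -28 7 2
swap   : -28 2 7
drop   : -28 2
swap   : 2 -28
swap   : -28 2
negate : -28 -2

[-28, -2]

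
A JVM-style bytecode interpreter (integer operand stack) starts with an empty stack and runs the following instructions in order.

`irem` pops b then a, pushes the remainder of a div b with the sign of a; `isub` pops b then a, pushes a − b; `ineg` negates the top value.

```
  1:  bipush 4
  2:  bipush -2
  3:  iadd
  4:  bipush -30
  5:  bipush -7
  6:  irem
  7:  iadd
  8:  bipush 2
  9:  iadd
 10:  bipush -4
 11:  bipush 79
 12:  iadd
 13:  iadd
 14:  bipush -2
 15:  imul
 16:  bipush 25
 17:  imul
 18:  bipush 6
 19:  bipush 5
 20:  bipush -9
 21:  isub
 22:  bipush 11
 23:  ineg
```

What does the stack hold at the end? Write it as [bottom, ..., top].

bipush 4    [4]
bipush -2   [4, -2]
iadd        [2]
bipush -30  [2, -30]
bipush -7   [2, -30, -7]
irem        [2, -2]
iadd        [0]
bipush 2    [0, 2]
iadd        [2]
bipush -4   [2, -4]
bipush 79   [2, -4, 79]
iadd        [2, 75]
iadd        [77]
bipush -2   [77, -2]
imul        [-154]
bipush 25   [-154, 25]
imul        [-3850]
bipush 6    [-3850, 6]
bipush 5    [-3850, 6, 5]
bipush -9   [-3850, 6, 5, -9]
isub        [-3850, 6, 14]
bipush 11   [-3850, 6, 14, 11]
ineg        [-3850, 6, 14, -11]

[-3850, 6, 14, -11]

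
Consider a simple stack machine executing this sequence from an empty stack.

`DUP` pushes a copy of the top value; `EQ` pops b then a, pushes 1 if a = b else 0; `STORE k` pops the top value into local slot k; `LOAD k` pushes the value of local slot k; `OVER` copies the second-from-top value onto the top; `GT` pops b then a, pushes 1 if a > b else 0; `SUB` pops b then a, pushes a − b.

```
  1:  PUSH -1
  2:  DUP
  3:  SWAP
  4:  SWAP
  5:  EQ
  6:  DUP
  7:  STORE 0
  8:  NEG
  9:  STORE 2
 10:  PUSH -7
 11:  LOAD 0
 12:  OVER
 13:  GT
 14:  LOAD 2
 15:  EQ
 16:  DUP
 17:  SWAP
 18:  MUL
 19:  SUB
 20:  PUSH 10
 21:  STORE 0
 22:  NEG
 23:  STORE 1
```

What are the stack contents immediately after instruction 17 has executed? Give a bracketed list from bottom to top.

[-7, 0, 0]

PUSH -1 : -1
DUP     : -1 -1
SWAP    : -1 -1
SWAP    : -1 -1
EQ      : 1
DUP     : 1 1
STORE 0 : 1
NEG     : -1
STORE 2 : (empty)
PUSH -7 : -7
LOAD 0  : -7 1
OVER    : -7 1 -7
GT      : -7 1
LOAD 2  : -7 1 -1
EQ      : -7 0
DUP     : -7 0 0
SWAP    : -7 0 0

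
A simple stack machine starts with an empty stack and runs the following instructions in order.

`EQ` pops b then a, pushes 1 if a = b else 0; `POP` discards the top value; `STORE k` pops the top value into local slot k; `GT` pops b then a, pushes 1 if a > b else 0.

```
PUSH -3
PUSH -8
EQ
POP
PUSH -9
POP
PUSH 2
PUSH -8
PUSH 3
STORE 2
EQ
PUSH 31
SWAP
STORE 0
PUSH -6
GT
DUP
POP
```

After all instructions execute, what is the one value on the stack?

1

PUSH -3 -> -3
PUSH -8 -> -3 -8
EQ      -> 0
POP     -> (empty)
PUSH -9 -> -9
POP     -> (empty)
PUSH 2  -> 2
PUSH -8 -> 2 -8
PUSH 3  -> 2 -8 3
STORE 2 -> 2 -8
EQ      -> 0
PUSH 31 -> 0 31
SWAP    -> 31 0
STORE 0 -> 31
PUSH -6 -> 31 -6
GT      -> 1
DUP     -> 1 1
POP     -> 1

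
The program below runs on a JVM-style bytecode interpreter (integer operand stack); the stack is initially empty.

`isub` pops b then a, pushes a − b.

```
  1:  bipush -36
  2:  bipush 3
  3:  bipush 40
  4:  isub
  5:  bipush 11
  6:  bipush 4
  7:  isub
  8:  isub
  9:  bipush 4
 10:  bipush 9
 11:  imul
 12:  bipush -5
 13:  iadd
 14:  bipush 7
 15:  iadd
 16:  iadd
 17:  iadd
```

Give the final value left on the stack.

bipush -36 -> [-36]
bipush 3   -> [-36, 3]
bipush 40  -> [-36, 3, 40]
isub       -> [-36, -37]
bipush 11  -> [-36, -37, 11]
bipush 4   -> [-36, -37, 11, 4]
isub       -> [-36, -37, 7]
isub       -> [-36, -44]
bipush 4   -> [-36, -44, 4]
bipush 9   -> [-36, -44, 4, 9]
imul       -> [-36, -44, 36]
bipush -5  -> [-36, -44, 36, -5]
iadd       -> [-36, -44, 31]
bipush 7   -> [-36, -44, 31, 7]
iadd       -> [-36, -44, 38]
iadd       -> [-36, -6]
iadd       -> [-42]

-42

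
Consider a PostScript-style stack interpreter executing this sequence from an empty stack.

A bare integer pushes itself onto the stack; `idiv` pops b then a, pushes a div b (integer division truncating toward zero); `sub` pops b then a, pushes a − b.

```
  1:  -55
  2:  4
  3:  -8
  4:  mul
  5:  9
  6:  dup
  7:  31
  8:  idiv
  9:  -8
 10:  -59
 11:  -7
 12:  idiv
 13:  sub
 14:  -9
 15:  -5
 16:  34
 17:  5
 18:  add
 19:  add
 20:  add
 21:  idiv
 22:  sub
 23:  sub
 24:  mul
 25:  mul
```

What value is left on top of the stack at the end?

-55  -> [-55]
4    -> [-55, 4]
-8   -> [-55, 4, -8]
mul  -> [-55, -32]
9    -> [-55, -32, 9]
dup  -> [-55, -32, 9, 9]
31   -> [-55, -32, 9, 9, 31]
idiv -> [-55, -32, 9, 0]
-8   -> [-55, -32, 9, 0, -8]
-59  -> [-55, -32, 9, 0, -8, -59]
-7   -> [-55, -32, 9, 0, -8, -59, -7]
idiv -> [-55, -32, 9, 0, -8, 8]
sub  -> [-55, -32, 9, 0, -16]
-9   -> [-55, -32, 9, 0, -16, -9]
-5   -> [-55, -32, 9, 0, -16, -9, -5]
34   -> [-55, -32, 9, 0, -16, -9, -5, 34]
5    -> [-55, -32, 9, 0, -16, -9, -5, 34, 5]
add  -> [-55, -32, 9, 0, -16, -9, -5, 39]
add  -> [-55, -32, 9, 0, -16, -9, 34]
add  -> [-55, -32, 9, 0, -16, 25]
idiv -> [-55, -32, 9, 0, 0]
sub  -> [-55, -32, 9, 0]
sub  -> [-55, -32, 9]
mul  -> [-55, -288]
mul  -> [15840]

15840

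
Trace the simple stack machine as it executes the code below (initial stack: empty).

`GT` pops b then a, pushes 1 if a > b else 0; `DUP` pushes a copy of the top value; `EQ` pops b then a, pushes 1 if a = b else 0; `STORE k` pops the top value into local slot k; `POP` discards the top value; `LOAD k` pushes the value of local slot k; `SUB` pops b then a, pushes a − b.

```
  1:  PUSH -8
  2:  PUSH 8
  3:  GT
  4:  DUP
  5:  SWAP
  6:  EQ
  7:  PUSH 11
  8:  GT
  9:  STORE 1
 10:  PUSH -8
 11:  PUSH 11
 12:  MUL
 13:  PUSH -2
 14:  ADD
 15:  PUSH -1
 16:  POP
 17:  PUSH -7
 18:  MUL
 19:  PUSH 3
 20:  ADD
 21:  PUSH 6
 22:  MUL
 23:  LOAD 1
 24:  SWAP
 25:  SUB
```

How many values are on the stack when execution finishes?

1

PUSH -8 → -8
PUSH 8  → -8 8
GT      → 0
DUP     → 0 0
SWAP    → 0 0
EQ      → 1
PUSH 11 → 1 11
GT      → 0
STORE 1 → (empty)
PUSH -8 → -8
PUSH 11 → -8 11
MUL     → -88
PUSH -2 → -88 -2
ADD     → -90
PUSH -1 → -90 -1
POP     → -90
PUSH -7 → -90 -7
MUL     → 630
PUSH 3  → 630 3
ADD     → 633
PUSH 6  → 633 6
MUL     → 3798
LOAD 1  → 3798 0
SWAP    → 0 3798
SUB     → -3798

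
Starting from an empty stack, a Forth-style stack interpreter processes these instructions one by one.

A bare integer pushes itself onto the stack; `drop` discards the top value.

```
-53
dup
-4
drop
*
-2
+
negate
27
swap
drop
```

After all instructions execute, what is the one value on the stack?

-53    -> -53
dup    -> -53 -53
-4     -> -53 -53 -4
drop   -> -53 -53
*      -> 2809
-2     -> 2809 -2
+      -> 2807
negate -> -2807
27     -> -2807 27
swap   -> 27 -2807
drop   -> 27

27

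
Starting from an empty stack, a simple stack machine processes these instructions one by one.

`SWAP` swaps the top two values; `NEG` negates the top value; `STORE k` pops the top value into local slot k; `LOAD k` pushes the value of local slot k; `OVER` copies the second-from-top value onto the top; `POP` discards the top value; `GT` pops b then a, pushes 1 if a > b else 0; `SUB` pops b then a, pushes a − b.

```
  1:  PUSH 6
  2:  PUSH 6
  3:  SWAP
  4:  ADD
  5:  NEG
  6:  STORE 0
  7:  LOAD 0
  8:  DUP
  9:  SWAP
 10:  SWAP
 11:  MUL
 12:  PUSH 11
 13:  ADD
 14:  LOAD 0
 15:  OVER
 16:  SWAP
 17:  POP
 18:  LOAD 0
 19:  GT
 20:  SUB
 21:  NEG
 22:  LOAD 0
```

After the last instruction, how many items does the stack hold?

2

PUSH 6  → [6]
PUSH 6  → [6, 6]
SWAP    → [6, 6]
ADD     → [12]
NEG     → [-12]
STORE 0 → []
LOAD 0  → [-12]
DUP     → [-12, -12]
SWAP    → [-12, -12]
SWAP    → [-12, -12]
MUL     → [144]
PUSH 11 → [144, 11]
ADD     → [155]
LOAD 0  → [155, -12]
OVER    → [155, -12, 155]
SWAP    → [155, 155, -12]
POP     → [155, 155]
LOAD 0  → [155, 155, -12]
GT      → [155, 1]
SUB     → [154]
NEG     → [-154]
LOAD 0  → [-154, -12]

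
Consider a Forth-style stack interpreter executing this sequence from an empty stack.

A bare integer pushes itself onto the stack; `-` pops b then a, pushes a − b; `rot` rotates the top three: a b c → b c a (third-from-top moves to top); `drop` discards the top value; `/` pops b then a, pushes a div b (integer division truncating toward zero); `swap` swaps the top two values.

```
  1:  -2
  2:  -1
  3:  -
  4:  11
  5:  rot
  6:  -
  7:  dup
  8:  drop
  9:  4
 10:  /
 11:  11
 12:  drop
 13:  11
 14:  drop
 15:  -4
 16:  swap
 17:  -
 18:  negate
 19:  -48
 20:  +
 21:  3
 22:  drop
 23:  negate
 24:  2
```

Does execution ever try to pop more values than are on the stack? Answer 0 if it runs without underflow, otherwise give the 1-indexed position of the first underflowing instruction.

5

-2 → [-2]
-1 → [-2, -1]
-  → [-1]
11 → [-1, 11]
rot  — needs 3 operands, stack has 2 → underflow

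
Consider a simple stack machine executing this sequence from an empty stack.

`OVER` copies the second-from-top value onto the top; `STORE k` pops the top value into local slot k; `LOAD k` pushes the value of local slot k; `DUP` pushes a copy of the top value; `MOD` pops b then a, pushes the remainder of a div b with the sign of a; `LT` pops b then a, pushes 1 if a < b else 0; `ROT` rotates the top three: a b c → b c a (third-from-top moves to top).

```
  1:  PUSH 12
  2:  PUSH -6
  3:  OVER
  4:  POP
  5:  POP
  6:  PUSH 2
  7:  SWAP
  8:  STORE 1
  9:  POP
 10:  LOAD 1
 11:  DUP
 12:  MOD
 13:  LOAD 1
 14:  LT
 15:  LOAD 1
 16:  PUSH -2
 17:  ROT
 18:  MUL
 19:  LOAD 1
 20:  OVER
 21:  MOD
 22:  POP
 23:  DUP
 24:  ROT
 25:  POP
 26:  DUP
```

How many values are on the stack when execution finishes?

PUSH 12 -> 12
PUSH -6 -> 12 -6
OVER    -> 12 -6 12
POP     -> 12 -6
POP     -> 12
PUSH 2  -> 12 2
SWAP    -> 2 12
STORE 1 -> 2
POP     -> (empty)
LOAD 1  -> 12
DUP     -> 12 12
MOD     -> 0
LOAD 1  -> 0 12
LT      -> 1
LOAD 1  -> 1 12
PUSH -2 -> 1 12 -2
ROT     -> 12 -2 1
MUL     -> 12 -2
LOAD 1  -> 12 -2 12
OVER    -> 12 -2 12 -2
MOD     -> 12 -2 0
POP     -> 12 -2
DUP     -> 12 -2 -2
ROT     -> -2 -2 12
POP     -> -2 -2
DUP     -> -2 -2 -2

3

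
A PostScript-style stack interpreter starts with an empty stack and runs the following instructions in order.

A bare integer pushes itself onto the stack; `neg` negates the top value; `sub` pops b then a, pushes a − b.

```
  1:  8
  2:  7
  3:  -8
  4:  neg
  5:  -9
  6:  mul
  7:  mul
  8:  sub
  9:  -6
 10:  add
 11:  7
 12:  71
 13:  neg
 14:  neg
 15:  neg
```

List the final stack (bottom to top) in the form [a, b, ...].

[506, 7, -71]

8   : 8
7   : 8 7
-8  : 8 7 -8
neg : 8 7 8
-9  : 8 7 8 -9
mul : 8 7 -72
mul : 8 -504
sub : 512
-6  : 512 -6
add : 506
7   : 506 7
71  : 506 7 71
neg : 506 7 -71
neg : 506 7 71
neg : 506 7 -71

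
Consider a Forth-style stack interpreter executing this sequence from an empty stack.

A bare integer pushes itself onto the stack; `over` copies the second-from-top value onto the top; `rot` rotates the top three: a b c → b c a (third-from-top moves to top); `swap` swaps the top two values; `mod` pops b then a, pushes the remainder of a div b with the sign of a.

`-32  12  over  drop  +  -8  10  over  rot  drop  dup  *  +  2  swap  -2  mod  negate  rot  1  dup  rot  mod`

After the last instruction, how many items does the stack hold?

4

-32    : [-32]
12     : [-32, 12]
over   : [-32, 12, -32]
drop   : [-32, 12]
+      : [-20]
-8     : [-20, -8]
10     : [-20, -8, 10]
over   : [-20, -8, 10, -8]
rot    : [-20, 10, -8, -8]
drop   : [-20, 10, -8]
dup    : [-20, 10, -8, -8]
*      : [-20, 10, 64]
+      : [-20, 74]
2      : [-20, 74, 2]
swap   : [-20, 2, 74]
-2     : [-20, 2, 74, -2]
mod    : [-20, 2, 0]
negate : [-20, 2, 0]
rot    : [2, 0, -20]
1      : [2, 0, -20, 1]
dup    : [2, 0, -20, 1, 1]
rot    : [2, 0, 1, 1, -20]
mod    : [2, 0, 1, 1]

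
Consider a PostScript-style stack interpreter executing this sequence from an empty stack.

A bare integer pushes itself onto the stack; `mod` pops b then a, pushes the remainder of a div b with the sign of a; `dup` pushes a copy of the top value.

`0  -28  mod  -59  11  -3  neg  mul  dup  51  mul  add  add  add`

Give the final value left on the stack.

1657

0   -> 0
-28 -> 0 -28
mod -> 0
-59 -> 0 -59
11  -> 0 -59 11
-3  -> 0 -59 11 -3
neg -> 0 -59 11 3
mul -> 0 -59 33
dup -> 0 -59 33 33
51  -> 0 -59 33 33 51
mul -> 0 -59 33 1683
add -> 0 -59 1716
add -> 0 1657
add -> 1657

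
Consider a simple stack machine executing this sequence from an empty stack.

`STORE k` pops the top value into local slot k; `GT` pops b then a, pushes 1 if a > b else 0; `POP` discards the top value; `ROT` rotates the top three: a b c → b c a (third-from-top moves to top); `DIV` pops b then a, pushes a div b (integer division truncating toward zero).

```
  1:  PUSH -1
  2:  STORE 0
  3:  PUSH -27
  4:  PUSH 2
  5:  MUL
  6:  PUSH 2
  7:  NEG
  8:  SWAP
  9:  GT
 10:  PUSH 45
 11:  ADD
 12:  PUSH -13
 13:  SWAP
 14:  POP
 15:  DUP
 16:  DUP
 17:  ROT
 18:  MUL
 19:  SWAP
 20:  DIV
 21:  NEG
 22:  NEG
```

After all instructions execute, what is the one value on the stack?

PUSH -1  -> -1
STORE 0  -> (empty)
PUSH -27 -> -27
PUSH 2   -> -27 2
MUL      -> -54
PUSH 2   -> -54 2
NEG      -> -54 -2
SWAP     -> -2 -54
GT       -> 1
PUSH 45  -> 1 45
ADD      -> 46
PUSH -13 -> 46 -13
SWAP     -> -13 46
POP      -> -13
DUP      -> -13 -13
DUP      -> -13 -13 -13
ROT      -> -13 -13 -13
MUL      -> -13 169
SWAP     -> 169 -13
DIV      -> -13
NEG      -> 13
NEG      -> -13

-13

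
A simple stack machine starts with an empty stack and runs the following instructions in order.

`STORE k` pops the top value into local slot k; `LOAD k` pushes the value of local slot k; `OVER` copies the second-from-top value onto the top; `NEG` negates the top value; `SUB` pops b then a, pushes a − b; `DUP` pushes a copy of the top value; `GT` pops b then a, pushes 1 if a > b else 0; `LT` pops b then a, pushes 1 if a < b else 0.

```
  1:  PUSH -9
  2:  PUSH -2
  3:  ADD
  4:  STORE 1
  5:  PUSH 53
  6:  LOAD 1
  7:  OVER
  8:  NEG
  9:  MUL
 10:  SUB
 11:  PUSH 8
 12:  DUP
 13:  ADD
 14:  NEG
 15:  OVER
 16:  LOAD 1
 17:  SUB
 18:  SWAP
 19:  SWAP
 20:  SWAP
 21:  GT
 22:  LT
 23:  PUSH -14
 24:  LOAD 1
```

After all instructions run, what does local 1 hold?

-11

PUSH -9  : [-9]
PUSH -2  : [-9, -2]
ADD      : [-11]
STORE 1  : []
PUSH 53  : [53]
LOAD 1   : [53, -11]
OVER     : [53, -11, 53]
NEG      : [53, -11, -53]
MUL      : [53, 583]
SUB      : [-530]
PUSH 8   : [-530, 8]
DUP      : [-530, 8, 8]
ADD      : [-530, 16]
NEG      : [-530, -16]
OVER     : [-530, -16, -530]
LOAD 1   : [-530, -16, -530, -11]
SUB      : [-530, -16, -519]
SWAP     : [-530, -519, -16]
SWAP     : [-530, -16, -519]
SWAP     : [-530, -519, -16]
GT       : [-530, 0]
LT       : [1]
PUSH -14 : [1, -14]
LOAD 1   : [1, -14, -11]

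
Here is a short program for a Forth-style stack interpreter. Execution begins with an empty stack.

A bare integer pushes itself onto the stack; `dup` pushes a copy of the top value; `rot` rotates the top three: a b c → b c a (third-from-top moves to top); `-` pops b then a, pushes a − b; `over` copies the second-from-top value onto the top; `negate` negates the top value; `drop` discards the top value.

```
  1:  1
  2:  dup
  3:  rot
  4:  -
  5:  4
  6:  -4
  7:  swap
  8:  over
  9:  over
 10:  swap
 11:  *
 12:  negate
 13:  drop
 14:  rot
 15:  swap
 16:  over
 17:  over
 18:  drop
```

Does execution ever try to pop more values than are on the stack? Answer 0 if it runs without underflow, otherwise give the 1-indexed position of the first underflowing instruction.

1   : 1
dup : 1 1
rot  — needs 3 operands, stack has 2 → underflow

3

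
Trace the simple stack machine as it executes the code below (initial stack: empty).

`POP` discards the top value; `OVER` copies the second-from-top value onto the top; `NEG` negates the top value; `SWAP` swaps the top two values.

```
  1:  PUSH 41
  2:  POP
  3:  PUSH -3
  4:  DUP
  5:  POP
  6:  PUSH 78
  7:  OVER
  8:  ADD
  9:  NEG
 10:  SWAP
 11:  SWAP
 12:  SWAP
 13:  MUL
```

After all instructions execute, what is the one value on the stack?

PUSH 41 -> 41
POP     -> (empty)
PUSH -3 -> -3
DUP     -> -3 -3
POP     -> -3
PUSH 78 -> -3 78
OVER    -> -3 78 -3
ADD     -> -3 75
NEG     -> -3 -75
SWAP    -> -75 -3
SWAP    -> -3 -75
SWAP    -> -75 -3
MUL     -> 225

225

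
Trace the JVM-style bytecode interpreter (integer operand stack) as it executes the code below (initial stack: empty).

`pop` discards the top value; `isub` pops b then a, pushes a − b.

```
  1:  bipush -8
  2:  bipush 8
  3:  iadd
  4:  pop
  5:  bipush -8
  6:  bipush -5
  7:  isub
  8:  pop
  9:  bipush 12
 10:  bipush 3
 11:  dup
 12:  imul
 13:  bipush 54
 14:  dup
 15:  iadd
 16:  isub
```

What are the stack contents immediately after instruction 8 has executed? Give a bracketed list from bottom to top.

[]

bipush -8 : [-8]
bipush 8  : [-8, 8]
iadd      : [0]
pop       : []
bipush -8 : [-8]
bipush -5 : [-8, -5]
isub      : [-3]
pop       : []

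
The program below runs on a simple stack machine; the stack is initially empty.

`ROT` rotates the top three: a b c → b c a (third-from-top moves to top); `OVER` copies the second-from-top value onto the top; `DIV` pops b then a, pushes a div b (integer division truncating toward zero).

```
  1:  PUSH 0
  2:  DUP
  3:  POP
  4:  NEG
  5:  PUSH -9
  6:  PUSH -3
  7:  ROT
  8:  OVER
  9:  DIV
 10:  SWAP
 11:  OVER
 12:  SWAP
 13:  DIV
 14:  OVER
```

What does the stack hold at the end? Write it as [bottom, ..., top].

PUSH 0  : 0
DUP     : 0 0
POP     : 0
NEG     : 0
PUSH -9 : 0 -9
PUSH -3 : 0 -9 -3
ROT     : -9 -3 0
OVER    : -9 -3 0 -3
DIV     : -9 -3 0
SWAP    : -9 0 -3
OVER    : -9 0 -3 0
SWAP    : -9 0 0 -3
DIV     : -9 0 0
OVER    : -9 0 0 0

[-9, 0, 0, 0]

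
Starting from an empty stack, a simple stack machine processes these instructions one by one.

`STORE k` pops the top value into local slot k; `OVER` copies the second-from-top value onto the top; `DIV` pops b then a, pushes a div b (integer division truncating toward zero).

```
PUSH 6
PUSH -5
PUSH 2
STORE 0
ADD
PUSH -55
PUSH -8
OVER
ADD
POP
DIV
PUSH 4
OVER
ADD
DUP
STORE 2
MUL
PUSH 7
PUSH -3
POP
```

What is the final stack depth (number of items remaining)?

PUSH 6    6
PUSH -5   6 -5
PUSH 2    6 -5 2
STORE 0   6 -5
ADD       1
PUSH -55  1 -55
PUSH -8   1 -55 -8
OVER      1 -55 -8 -55
ADD       1 -55 -63
POP       1 -55
DIV       0
PUSH 4    0 4
OVER      0 4 0
ADD       0 4
DUP       0 4 4
STORE 2   0 4
MUL       0
PUSH 7    0 7
PUSH -3   0 7 -3
POP       0 7

2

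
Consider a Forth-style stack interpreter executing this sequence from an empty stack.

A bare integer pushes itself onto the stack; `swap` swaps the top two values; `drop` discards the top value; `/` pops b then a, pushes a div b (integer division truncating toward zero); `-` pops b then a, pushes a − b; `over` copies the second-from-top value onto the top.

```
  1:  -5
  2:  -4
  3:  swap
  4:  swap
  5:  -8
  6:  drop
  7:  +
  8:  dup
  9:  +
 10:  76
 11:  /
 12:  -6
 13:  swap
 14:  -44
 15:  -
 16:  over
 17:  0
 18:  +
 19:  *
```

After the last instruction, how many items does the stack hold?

2

-5    -5
-4    -5 -4
swap  -4 -5
swap  -5 -4
-8    -5 -4 -8
drop  -5 -4
+     -9
dup   -9 -9
+     -18
76    -18 76
/     0
-6    0 -6
swap  -6 0
-44   -6 0 -44
-     -6 44
over  -6 44 -6
0     -6 44 -6 0
+     -6 44 -6
*     -6 -264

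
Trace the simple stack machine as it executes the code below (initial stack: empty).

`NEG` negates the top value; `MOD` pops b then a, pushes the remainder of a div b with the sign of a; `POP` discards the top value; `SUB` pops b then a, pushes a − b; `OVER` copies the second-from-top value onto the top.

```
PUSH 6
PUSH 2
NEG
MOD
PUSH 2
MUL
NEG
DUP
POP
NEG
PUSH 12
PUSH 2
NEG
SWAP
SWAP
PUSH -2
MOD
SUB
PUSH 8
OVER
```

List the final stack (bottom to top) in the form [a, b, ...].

PUSH 6  -> [6]
PUSH 2  -> [6, 2]
NEG     -> [6, -2]
MOD     -> [0]
PUSH 2  -> [0, 2]
MUL     -> [0]
NEG     -> [0]
DUP     -> [0, 0]
POP     -> [0]
NEG     -> [0]
PUSH 12 -> [0, 12]
PUSH 2  -> [0, 12, 2]
NEG     -> [0, 12, -2]
SWAP    -> [0, -2, 12]
SWAP    -> [0, 12, -2]
PUSH -2 -> [0, 12, -2, -2]
MOD     -> [0, 12, 0]
SUB     -> [0, 12]
PUSH 8  -> [0, 12, 8]
OVER    -> [0, 12, 8, 12]

[0, 12, 8, 12]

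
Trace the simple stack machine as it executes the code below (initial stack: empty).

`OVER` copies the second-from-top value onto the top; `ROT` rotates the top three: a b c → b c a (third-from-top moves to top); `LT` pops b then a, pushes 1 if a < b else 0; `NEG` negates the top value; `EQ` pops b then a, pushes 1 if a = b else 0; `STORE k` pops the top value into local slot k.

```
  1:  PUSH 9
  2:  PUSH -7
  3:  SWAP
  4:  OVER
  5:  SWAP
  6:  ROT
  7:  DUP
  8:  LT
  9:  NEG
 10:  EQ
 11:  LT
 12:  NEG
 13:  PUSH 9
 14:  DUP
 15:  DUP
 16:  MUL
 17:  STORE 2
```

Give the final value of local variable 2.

PUSH 9  → [9]
PUSH -7 → [9, -7]
SWAP    → [-7, 9]
OVER    → [-7, 9, -7]
SWAP    → [-7, -7, 9]
ROT     → [-7, 9, -7]
DUP     → [-7, 9, -7, -7]
LT      → [-7, 9, 0]
NEG     → [-7, 9, 0]
EQ      → [-7, 0]
LT      → [1]
NEG     → [-1]
PUSH 9  → [-1, 9]
DUP     → [-1, 9, 9]
DUP     → [-1, 9, 9, 9]
MUL     → [-1, 9, 81]
STORE 2 → [-1, 9]

81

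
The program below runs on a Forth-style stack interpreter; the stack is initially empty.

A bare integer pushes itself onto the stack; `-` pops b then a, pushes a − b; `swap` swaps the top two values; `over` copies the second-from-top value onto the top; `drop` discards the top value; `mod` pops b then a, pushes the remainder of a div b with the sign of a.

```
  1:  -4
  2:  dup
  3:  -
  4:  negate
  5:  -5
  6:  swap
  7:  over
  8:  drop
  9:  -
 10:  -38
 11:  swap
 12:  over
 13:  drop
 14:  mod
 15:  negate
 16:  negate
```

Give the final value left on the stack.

-4     -> [-4]
dup    -> [-4, -4]
-      -> [0]
negate -> [0]
-5     -> [0, -5]
swap   -> [-5, 0]
over   -> [-5, 0, -5]
drop   -> [-5, 0]
-      -> [-5]
-38    -> [-5, -38]
swap   -> [-38, -5]
over   -> [-38, -5, -38]
drop   -> [-38, -5]
mod    -> [-3]
negate -> [3]
negate -> [-3]

-3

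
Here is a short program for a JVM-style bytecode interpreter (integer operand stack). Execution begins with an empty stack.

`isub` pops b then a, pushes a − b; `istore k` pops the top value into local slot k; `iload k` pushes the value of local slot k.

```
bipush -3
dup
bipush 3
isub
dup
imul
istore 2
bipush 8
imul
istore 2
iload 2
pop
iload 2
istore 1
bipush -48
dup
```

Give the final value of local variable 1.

-24

bipush -3  : [-3]
dup        : [-3, -3]
bipush 3   : [-3, -3, 3]
isub       : [-3, -6]
dup        : [-3, -6, -6]
imul       : [-3, 36]
istore 2   : [-3]
bipush 8   : [-3, 8]
imul       : [-24]
istore 2   : []
iload 2    : [-24]
pop        : []
iload 2    : [-24]
istore 1   : []
bipush -48 : [-48]
dup        : [-48, -48]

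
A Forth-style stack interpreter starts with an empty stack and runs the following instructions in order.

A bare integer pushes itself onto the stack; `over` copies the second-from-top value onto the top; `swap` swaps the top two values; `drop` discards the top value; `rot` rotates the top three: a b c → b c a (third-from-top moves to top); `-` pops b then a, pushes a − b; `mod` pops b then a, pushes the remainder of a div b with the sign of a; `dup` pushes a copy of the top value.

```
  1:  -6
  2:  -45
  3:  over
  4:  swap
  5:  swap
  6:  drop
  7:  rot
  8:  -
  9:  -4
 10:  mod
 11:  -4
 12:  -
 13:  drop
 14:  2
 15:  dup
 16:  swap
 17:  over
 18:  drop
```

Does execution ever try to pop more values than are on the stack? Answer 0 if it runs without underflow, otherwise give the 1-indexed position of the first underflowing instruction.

-6   : -6
-45  : -6 -45
over : -6 -45 -6
swap : -6 -6 -45
swap : -6 -45 -6
drop : -6 -45
rot  — needs 3 operands, stack has 2 → underflow

7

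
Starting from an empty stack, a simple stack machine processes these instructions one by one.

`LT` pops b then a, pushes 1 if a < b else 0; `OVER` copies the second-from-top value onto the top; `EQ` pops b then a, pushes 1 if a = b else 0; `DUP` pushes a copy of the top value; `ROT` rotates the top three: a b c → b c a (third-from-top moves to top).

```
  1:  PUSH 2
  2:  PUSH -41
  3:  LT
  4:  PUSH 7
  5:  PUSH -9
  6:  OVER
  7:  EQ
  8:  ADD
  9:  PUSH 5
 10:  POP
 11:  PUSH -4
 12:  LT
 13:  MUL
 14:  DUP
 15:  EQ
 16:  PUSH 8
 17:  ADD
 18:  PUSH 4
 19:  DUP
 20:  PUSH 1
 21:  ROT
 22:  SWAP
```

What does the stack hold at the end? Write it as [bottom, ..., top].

PUSH 2   → 2
PUSH -41 → 2 -41
LT       → 0
PUSH 7   → 0 7
PUSH -9  → 0 7 -9
OVER     → 0 7 -9 7
EQ       → 0 7 0
ADD      → 0 7
PUSH 5   → 0 7 5
POP      → 0 7
PUSH -4  → 0 7 -4
LT       → 0 0
MUL      → 0
DUP      → 0 0
EQ       → 1
PUSH 8   → 1 8
ADD      → 9
PUSH 4   → 9 4
DUP      → 9 4 4
PUSH 1   → 9 4 4 1
ROT      → 9 4 1 4
SWAP     → 9 4 4 1

[9, 4, 4, 1]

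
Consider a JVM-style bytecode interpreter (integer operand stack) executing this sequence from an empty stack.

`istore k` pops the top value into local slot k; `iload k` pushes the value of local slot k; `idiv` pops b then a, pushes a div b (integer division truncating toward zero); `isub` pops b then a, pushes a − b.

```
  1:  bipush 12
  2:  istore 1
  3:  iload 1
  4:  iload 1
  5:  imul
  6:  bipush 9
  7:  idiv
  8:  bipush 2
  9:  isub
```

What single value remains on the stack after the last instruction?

14

bipush 12 -> [12]
istore 1  -> []
iload 1   -> [12]
iload 1   -> [12, 12]
imul      -> [144]
bipush 9  -> [144, 9]
idiv      -> [16]
bipush 2  -> [16, 2]
isub      -> [14]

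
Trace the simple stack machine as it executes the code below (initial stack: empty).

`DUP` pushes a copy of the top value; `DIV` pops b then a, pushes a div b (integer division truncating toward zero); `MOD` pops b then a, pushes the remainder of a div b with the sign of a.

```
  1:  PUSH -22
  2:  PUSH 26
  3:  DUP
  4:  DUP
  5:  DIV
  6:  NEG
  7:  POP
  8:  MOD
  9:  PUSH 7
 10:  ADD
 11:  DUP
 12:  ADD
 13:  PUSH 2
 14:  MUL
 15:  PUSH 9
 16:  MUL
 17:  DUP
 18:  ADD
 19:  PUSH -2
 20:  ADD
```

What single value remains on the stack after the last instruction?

-1082

PUSH -22 → -22
PUSH 26  → -22 26
DUP      → -22 26 26
DUP      → -22 26 26 26
DIV      → -22 26 1
NEG      → -22 26 -1
POP      → -22 26
MOD      → -22
PUSH 7   → -22 7
ADD      → -15
DUP      → -15 -15
ADD      → -30
PUSH 2   → -30 2
MUL      → -60
PUSH 9   → -60 9
MUL      → -540
DUP      → -540 -540
ADD      → -1080
PUSH -2  → -1080 -2
ADD      → -1082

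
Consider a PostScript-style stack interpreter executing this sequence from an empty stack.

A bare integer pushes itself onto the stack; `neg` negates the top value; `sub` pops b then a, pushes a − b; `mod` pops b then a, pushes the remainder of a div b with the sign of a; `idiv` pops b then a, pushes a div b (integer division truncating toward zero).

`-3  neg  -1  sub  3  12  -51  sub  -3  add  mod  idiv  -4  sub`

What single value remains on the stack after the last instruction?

-3   : -3
neg  : 3
-1   : 3 -1
sub  : 4
3    : 4 3
12   : 4 3 12
-51  : 4 3 12 -51
sub  : 4 3 63
-3   : 4 3 63 -3
add  : 4 3 60
mod  : 4 3
idiv : 1
-4   : 1 -4
sub  : 5

5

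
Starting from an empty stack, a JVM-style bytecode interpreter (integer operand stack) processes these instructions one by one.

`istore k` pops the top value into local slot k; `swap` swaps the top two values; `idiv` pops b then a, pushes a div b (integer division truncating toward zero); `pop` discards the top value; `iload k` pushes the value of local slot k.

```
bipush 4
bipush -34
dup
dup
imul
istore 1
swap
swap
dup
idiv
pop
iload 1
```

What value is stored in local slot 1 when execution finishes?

1156

bipush 4   → [4]
bipush -34 → [4, -34]
dup        → [4, -34, -34]
dup        → [4, -34, -34, -34]
imul       → [4, -34, 1156]
istore 1   → [4, -34]
swap       → [-34, 4]
swap       → [4, -34]
dup        → [4, -34, -34]
idiv       → [4, 1]
pop        → [4]
iload 1    → [4, 1156]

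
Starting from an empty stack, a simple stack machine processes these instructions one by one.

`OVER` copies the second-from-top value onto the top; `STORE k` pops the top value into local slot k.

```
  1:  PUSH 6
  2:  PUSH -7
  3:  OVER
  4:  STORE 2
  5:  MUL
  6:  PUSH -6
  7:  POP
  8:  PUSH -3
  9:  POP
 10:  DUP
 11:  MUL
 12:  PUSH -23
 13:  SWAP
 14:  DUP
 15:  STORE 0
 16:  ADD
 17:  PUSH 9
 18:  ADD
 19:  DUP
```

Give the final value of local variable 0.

PUSH 6   → [6]
PUSH -7  → [6, -7]
OVER     → [6, -7, 6]
STORE 2  → [6, -7]
MUL      → [-42]
PUSH -6  → [-42, -6]
POP      → [-42]
PUSH -3  → [-42, -3]
POP      → [-42]
DUP      → [-42, -42]
MUL      → [1764]
PUSH -23 → [1764, -23]
SWAP     → [-23, 1764]
DUP      → [-23, 1764, 1764]
STORE 0  → [-23, 1764]
ADD      → [1741]
PUSH 9   → [1741, 9]
ADD      → [1750]
DUP      → [1750, 1750]

1764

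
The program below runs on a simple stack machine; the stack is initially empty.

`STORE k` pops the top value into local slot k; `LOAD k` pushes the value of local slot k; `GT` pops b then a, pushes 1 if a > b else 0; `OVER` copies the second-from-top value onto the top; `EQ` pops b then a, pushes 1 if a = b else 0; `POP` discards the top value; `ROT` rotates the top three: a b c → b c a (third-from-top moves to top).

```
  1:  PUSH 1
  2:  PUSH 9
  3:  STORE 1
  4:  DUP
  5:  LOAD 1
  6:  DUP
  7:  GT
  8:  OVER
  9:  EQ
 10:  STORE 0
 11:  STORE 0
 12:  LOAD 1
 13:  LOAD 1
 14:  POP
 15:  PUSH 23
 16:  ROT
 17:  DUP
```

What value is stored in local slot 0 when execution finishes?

PUSH 1  → [1]
PUSH 9  → [1, 9]
STORE 1 → [1]
DUP     → [1, 1]
LOAD 1  → [1, 1, 9]
DUP     → [1, 1, 9, 9]
GT      → [1, 1, 0]
OVER    → [1, 1, 0, 1]
EQ      → [1, 1, 0]
STORE 0 → [1, 1]
STORE 0 → [1]
LOAD 1  → [1, 9]
LOAD 1  → [1, 9, 9]
POP     → [1, 9]
PUSH 23 → [1, 9, 23]
ROT     → [9, 23, 1]
DUP     → [9, 23, 1, 1]

1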